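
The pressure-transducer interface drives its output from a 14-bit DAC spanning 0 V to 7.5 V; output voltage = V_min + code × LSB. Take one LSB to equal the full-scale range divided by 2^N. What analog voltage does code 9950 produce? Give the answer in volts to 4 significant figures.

Full-scale range = 7.5 V. LSB = 7.5 V / 2^14.
Output = V_min + (9950/16384) × range = 0 + 0.607300 × 7.5 V
      = 0 + 4.55475 = 4.55475 V.

4.555 V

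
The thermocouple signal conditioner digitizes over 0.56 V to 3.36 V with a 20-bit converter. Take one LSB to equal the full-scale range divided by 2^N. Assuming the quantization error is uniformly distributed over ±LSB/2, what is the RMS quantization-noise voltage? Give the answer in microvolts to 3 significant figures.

0.771 µV

Full-scale range = 3.36 V − (0.56 V) = 2.8 V.
LSB = 2.8 V / 2^20 = 2.6703 µV.
σ_q = LSB/√12 = 2.6703 µV/3.4641 = 0.771 µV.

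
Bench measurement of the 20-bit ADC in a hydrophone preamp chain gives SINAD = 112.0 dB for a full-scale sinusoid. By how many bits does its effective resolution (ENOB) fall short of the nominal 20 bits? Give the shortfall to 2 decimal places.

N_eff = (112.0 − 1.76)/6.02 = 18.3123 bits.
20 − 18.3123 = 1.69 bits below nominal.

1.69 bits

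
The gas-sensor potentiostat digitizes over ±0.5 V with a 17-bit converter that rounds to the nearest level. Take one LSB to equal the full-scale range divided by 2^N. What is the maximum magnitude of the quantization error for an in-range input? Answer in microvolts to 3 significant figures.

Full-scale range = 0.5 V − (-0.5 V) = 1 V.
LSB = 1 V ÷ 2^17 = 1/131072 V = 7.6294 µV.
Worst-case error for round-to-nearest is half an LSB: 3.81 µV.

3.81 µV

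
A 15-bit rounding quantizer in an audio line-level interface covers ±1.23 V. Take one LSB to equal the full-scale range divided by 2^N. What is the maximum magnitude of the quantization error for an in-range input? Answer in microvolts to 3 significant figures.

37.5 µV

Span: 1.23 V − (-1.23 V) = 2.46 V.
LSB = 2.46 V ÷ 2^15 = 2.46/32768 V = 75.073 µV.
|e|_max = LSB/2 = 37.5 µV.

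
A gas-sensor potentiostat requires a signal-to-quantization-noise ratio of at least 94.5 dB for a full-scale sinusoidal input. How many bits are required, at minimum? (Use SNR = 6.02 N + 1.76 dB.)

Required N = ⌈(94.5 − 1.76)/6.02⌉ = ⌈15.405⌉ = 16.

16 bits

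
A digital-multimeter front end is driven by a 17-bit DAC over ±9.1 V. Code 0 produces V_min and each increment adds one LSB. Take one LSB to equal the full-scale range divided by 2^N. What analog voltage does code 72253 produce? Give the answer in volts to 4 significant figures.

Span: 9.1 V − (-9.1 V) = 18.2 V. LSB = 18.2 V / 2^17.
V_out = -9.1 + 72253 × (18.2/131072) V
      = -9.1 V + 10.0327 V = 0.932689 V.

0.9327 V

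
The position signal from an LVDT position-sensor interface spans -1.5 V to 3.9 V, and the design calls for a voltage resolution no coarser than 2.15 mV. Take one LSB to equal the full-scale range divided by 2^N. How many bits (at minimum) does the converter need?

Full-scale range = 3.9 V − (-1.5 V) = 5.4 V.
Required number of levels: 5.4/2.15 mV = 2511.6; smallest N with 2^N ≥ that is 12.

12 bits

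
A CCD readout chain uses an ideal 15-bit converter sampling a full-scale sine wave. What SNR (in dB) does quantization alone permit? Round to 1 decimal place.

92.1 dB

6.02(15) + 1.76 = 90.30 + 1.76 = 92.06 dB.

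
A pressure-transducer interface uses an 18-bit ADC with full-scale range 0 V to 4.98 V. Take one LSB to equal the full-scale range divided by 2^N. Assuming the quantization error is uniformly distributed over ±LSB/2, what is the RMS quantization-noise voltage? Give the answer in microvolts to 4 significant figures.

5.484 µV

Range is 4.98 V.
One LSB is 4.98 V / 262144 = 18.9972 µV.
For a uniform distribution on [−LSB/2, +LSB/2], V_rms = LSB/√12 = 18.9972 µV/3.4641 = 5.484 µV.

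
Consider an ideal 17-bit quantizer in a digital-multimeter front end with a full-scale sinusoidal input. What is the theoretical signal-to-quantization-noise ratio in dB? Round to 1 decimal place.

104.1 dB

6.02(17) + 1.76 = 102.34 + 1.76 = 104.10 dB.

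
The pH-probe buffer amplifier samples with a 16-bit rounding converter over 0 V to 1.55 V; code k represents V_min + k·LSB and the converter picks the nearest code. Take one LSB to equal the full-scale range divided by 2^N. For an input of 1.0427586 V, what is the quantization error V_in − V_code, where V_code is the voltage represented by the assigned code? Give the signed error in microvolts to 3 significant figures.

V_FS = 1.55 V. LSB = 1.55 V / 2^16 ≈ 23.65 µV.
(1.0427586 − (0)) / LSB = 1.0427586 × 65536/1.55 = 44089.1791. Nearest integer: k = 44089.
V_code = V_min + k × range/2^16 = 0 + 44089 × 1.55/65536 = 1.0427543640 V.
Error = V_in − V_code = 1.0427586 − (1.0427543640) = +4.24 µV.

+4.24 µV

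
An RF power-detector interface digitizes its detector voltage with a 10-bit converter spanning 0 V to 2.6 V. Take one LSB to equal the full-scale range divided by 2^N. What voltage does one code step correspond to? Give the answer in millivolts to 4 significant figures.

2.539 mV

Span = 2.6 V.
Number of codes = 2^10 = 1024.
Step size = 2.6/1024 V = 2.539 mV.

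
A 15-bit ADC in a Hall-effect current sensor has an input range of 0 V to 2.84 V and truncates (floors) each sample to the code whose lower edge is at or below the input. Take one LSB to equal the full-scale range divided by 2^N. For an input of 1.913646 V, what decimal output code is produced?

22079

V_FS = 2.84 V. LSB = 2.84 V / 2^15 ≈ 86.67 µV.
code = ⌊(V_in − V_min)/LSB⌋ = ⌊(V_in − V_min) × 2^15 / range⌋
     = ⌊(1.913646 − (0)) × 32768 / 2.84⌋ = ⌊1.913646 × 32768/2.84⌋
     = ⌊22079.701⌋ = 22079.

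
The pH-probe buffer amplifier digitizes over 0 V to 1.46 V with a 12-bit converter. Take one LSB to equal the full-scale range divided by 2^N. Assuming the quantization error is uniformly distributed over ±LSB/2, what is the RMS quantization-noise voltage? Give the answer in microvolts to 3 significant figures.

Span = 1.46 V.
One LSB is 1.46 V / 4096 = 356.45 µV.
For a uniform distribution on [−LSB/2, +LSB/2], V_rms = LSB/√12 = 356.45 µV/3.4641 = 103 µV.

103 µV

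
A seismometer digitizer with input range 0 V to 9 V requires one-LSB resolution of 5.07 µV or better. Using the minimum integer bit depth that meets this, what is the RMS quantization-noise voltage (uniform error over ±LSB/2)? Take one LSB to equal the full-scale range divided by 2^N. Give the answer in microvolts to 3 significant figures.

Full-scale range = 9 V.
Need 2^N ≥ 9 V / 5.07 µV = 1.775e6 → N_min = 21.
LSB = 9 V / 2^21 = 4.2915 µV.
σ_q = LSB/√12 = 4.2915 µV/3.4641 = 1.24 µV.

1.24 µV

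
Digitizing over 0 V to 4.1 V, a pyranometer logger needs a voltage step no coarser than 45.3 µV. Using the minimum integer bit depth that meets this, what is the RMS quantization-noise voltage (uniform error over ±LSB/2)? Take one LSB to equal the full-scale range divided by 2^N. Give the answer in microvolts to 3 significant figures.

9.03 µV

Full-scale range = 4.1 V.
Levels needed ≥ 4.1/45.3 µV = 90510. 2^17 = 131072 suffices, so N_min = 17.
LSB = 4.1 V / 2^17 = 31.281 µV.
σ_q = LSB/√12 = 31.281 µV/3.4641 = 9.03 µV.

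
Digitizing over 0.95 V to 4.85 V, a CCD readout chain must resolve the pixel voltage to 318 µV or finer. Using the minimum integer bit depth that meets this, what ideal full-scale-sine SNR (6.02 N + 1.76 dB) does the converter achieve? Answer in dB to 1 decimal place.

The full-scale span is 4.85 − (0.95) = 3.9 V.
Required number of levels: 3.9/318 µV = 12264; smallest N with 2^N ≥ that is 14.
SNR = 6.02 × 14 + 1.76 = 86.04 dB.

86.0 dB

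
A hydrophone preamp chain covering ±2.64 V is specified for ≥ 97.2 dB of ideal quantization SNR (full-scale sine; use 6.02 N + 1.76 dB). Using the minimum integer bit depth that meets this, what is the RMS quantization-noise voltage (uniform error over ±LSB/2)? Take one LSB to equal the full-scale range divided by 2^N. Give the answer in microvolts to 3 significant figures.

23.3 µV

Span: 2.64 V − (-2.64 V) = 5.28 V.
Solving 6.02 N ≥ 97.2 − 1.76: N ≥ 15.854. Round up → N = 16.
Step size = 5.28/65536 V = 80.566 µV.
V_rms = LSB/√12 = 23.3 µV.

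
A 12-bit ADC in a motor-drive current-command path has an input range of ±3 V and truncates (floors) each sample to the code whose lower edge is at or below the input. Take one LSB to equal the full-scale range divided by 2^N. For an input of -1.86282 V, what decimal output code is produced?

776

Span: 3 V − (-3 V) = 6 V. LSB = 6 V / 2^12 ≈ 1.465 mV.
V_in − V_min = -1.86282 − (-3) = 1.13718 V.
Divide by LSB: 1.13718 × 4096/6 = 776.3149.
Truncating gives code 776.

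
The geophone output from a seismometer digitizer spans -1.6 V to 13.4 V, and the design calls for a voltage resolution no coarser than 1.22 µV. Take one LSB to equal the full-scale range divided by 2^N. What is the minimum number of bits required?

The full-scale span is 13.4 − (-1.6) = 15 V.
Required number of levels: 15/1.22 µV = 1.2295e7; smallest N with 2^N ≥ that is 24.

24 bits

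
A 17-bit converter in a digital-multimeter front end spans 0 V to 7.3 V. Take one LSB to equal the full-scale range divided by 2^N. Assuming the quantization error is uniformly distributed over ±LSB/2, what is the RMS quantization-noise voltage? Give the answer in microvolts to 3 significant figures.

V_FS = 7.3 V.
LSB = 7.3 V ÷ 2^17 = 7.3/131072 V = 55.695 µV.
V_rms = LSB/√12 = 55.695 µV / √12 = 16.1 µV.

16.1 µV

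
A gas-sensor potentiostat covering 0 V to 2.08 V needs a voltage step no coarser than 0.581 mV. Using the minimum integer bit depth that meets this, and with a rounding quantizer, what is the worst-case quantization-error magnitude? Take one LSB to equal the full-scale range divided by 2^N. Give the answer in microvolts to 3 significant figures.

254 µV

V_FS = 2.08 V.
Levels needed ≥ 2.08/0.581 mV = 3580. 2^12 = 4096 suffices, so N_min = 12.
Step size = 2.08/4096 V = 0.50781 mV.
|e|_max = LSB/2 = 254 µV.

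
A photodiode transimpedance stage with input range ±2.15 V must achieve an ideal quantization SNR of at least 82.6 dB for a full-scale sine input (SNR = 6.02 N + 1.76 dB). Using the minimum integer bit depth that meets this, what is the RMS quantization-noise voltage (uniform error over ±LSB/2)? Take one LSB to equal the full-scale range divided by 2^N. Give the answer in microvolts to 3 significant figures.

75.8 µV

The full-scale span is 2.15 − (-2.15) = 4.3 V.
N ≥ (82.6 − 1.76)/6.02 = 13.429 → N_min = 14.
One LSB is 4.3 V / 16384 = 262.45 µV.
V_rms = LSB/√12 = 75.8 µV.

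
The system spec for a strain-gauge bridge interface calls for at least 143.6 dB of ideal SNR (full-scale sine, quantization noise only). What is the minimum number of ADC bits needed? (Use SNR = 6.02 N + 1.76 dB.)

24 bits

N ≥ (143.6 − 1.76)/6.02 = 23.561 → N_min = 24.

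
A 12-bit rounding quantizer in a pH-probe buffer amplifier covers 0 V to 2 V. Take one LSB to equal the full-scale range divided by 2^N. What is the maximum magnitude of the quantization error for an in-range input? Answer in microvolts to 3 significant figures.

244 µV

Span = 2 V.
LSB = 2 V / 2^12 = 488.28 µV.
A rounding quantizer has |error| ≤ LSB/2 = 244 µV.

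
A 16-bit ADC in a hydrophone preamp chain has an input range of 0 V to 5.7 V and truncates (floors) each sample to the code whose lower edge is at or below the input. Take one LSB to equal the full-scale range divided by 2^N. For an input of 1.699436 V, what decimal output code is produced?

V_FS = 5.7 V. LSB = 5.7 V / 2^16 ≈ 86.98 µV.
(V_in − V_min) × 2^16/range = (1.699436 − (0)) × 65536/5.7 = 19539.340.
Floor → code = 19539.

19539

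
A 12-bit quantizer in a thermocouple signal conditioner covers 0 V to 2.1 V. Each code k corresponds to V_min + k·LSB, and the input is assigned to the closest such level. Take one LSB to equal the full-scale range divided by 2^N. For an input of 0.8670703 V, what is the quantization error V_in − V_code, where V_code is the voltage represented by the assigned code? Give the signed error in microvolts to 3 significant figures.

Full-scale range = 2.1 V. LSB = 2.1 V / 2^12 ≈ 0.5127 mV.
(0.8670703 − (0)) / LSB = 0.8670703 × 4096/2.1 = 1691.2000. Nearest integer: k = 1691.
V_code = 0 + (1691/4096) × 2.1 = 0.8669677734 V.
Error = V_in − V_code = 0.8670703 − (0.8669677734) = +103 µV.

+103 µV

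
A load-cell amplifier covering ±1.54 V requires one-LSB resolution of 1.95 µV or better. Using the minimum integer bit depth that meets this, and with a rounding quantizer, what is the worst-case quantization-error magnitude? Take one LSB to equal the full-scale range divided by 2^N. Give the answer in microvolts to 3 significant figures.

Range = 1.54 − (-1.54) = 3.08 V.
Required number of levels: 3.08/1.95 µV = 1.5795e6; smallest N with 2^N ≥ that is 21.
One LSB is 3.08 V / 2097152 = 1.4687 µV.
Max error for round-to-nearest is LSB/2 = 0.734 µV.

0.734 µV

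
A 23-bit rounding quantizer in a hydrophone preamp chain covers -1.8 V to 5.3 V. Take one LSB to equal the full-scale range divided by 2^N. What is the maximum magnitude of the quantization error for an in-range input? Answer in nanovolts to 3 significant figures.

423 nV

The full-scale span is 5.3 − (-1.8) = 7.1 V.
Step size = 7.1/8388608 V = 0.84639 µV.
|e|_max = LSB/2 = 423 nV.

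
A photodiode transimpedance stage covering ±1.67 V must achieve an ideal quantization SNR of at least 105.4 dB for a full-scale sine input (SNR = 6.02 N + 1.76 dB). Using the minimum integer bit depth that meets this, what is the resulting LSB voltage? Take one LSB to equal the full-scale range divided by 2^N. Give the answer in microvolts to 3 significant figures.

12.7 µV

The full-scale span is 1.67 − (-1.67) = 3.34 V.
Required N = ⌈(105.4 − 1.76)/6.02⌉ = ⌈17.216⌉ = 18.
Step size = 3.34/262144 V = 12.7 µV.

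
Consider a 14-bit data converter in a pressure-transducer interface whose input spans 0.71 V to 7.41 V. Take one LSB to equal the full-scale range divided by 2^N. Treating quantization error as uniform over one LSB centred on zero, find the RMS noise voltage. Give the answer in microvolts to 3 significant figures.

118 µV

Span: 7.41 V − (0.71 V) = 6.7 V.
Step size = 6.7/16384 V = 408.94 µV.
For a uniform distribution on [−LSB/2, +LSB/2], V_rms = LSB/√12 = 408.94 µV/3.4641 = 118 µV.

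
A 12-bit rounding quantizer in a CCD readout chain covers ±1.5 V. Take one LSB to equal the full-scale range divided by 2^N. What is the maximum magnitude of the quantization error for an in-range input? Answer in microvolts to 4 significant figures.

366.2 µV

Full-scale range = 1.5 V − (-1.5 V) = 3 V.
LSB = 3 V / 2^12 = 0.732422 mV.
|e|_max = LSB/2 = 366.2 µV.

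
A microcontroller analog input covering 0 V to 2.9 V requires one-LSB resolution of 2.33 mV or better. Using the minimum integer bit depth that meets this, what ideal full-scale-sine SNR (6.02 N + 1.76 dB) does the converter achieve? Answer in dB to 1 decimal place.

Full-scale range = 2.9 V.
2.9 V / 2.33 mV = 1245. Since 2^10 = 1024 and 2^11 = 2048, N = 11.
Ideal SNR at N = 11: 6.02·11 + 1.76 = 68.0 dB.

68.0 dB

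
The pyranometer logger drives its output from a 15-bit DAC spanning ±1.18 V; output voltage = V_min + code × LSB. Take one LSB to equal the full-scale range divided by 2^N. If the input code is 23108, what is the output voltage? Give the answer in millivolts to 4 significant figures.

Range = 1.18 − (-1.18) = 2.36 V. LSB = 2.36 V / 2^15.
V_out = V_min + code × LSB = -1.18 V + 23108 × 2.36 V / 32768
      = -1.18 + 1.66427 = 0.484272 V.

484.3 mV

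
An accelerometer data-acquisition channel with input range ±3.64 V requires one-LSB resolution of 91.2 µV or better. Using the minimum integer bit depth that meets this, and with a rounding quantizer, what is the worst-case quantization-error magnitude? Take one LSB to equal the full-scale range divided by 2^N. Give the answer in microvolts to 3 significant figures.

Full-scale range = 3.64 V − (-3.64 V) = 7.28 V.
Need 2^N ≥ 7.28 V / 91.2 µV = 79820 → N_min = 17.
LSB = 7.28 V ÷ 2^17 = 7.28/131072 V = 55.542 µV.
Max error for round-to-nearest is LSB/2 = 27.8 µV.

27.8 µV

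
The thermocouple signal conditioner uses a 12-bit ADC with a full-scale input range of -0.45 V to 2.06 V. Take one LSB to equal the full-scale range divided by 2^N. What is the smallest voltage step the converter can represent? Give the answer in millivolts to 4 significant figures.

0.6128 mV

Range = 2.06 − (-0.45) = 2.51 V.
Number of codes = 2^12 = 4096.
One LSB is 2.51 V / 4096 = 0.6128 mV.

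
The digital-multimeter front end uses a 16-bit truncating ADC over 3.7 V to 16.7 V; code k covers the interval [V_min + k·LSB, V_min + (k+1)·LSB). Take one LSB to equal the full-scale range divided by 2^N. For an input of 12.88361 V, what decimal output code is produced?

46296

Range = 16.7 − (3.7) = 13 V. LSB = 13 V / 2^16 ≈ 198.4 µV.
V_in − V_min = 12.88361 − (3.7) = 9.18361 V.
Divide by LSB: 9.18361 × 65536/13 = 46296.6973.
Truncating gives code 46296.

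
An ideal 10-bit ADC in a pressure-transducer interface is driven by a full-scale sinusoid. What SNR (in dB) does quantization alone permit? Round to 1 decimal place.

Ideal quantization SNR: 6.02 × 10 + 1.76 dB = 62.0 dB.

62.0 dB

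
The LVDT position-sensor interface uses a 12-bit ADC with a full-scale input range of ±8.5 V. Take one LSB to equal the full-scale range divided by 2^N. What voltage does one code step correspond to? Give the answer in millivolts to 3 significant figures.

Span: 8.5 V − (-8.5 V) = 17 V.
Number of codes = 2^12 = 4096.
LSB = 17 V ÷ 2^12 = 17/4096 V = 4.15 mV.

4.15 mV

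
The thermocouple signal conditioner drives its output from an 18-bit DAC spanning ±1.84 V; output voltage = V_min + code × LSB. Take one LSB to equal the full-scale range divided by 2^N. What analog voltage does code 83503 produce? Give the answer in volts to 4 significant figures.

Span: 1.84 V − (-1.84 V) = 3.68 V. LSB = 3.68 V / 2^18.
V_out = -1.84 + 83503 × (3.68/262144) V
      = -1.84 V + 1.17222 V = -0.667778 V.

-0.6678 V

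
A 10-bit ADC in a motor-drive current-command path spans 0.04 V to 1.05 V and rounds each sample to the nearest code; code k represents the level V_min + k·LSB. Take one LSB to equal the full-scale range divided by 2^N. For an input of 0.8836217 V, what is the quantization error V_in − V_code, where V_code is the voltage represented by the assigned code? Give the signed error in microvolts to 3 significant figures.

Range = 1.05 − (0.04) = 1.01 V. LSB = 1.01 V / 2^10 ≈ 0.9863 mV.
Position in LSBs: (0.8836217 − (0.04)) × 1024/1.01 = 855.3155; rounding gives k = 855.
V_code = V_min + k × range/2^10 = 0.04 + 855 × 1.01/1024 = 0.8833105469 V.
V_in − V_code = 0.8836217 − (0.8833105469) = +311 µV.

+311 µV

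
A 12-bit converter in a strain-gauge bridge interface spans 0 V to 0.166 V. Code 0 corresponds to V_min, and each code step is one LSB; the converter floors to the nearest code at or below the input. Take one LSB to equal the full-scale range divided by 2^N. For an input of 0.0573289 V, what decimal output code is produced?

Span = 0.166 V. LSB = 0.166 V / 2^12 ≈ 40.53 µV.
(V_in − V_min) × 2^12/range = (0.0573289 − (0)) × 4096/0.166 = 1414.573.
Floor → code = 1414.

1414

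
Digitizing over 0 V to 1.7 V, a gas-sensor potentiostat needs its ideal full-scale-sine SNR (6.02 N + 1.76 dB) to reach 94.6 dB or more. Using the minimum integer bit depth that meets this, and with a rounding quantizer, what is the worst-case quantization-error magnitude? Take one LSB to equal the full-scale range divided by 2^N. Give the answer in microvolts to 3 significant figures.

Span = 1.7 V.
Solving 6.02 N ≥ 94.6 − 1.76: N ≥ 15.422. Round up → N = 16.
Step size = 1.7/65536 V = 25.940 µV.
Max error for round-to-nearest is LSB/2 = 13.0 µV.

13.0 µV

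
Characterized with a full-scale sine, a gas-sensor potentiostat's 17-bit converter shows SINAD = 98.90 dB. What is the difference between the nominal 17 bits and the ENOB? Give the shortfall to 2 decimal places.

0.86 bits

ENOB = (SINAD − 1.76)/6.02 = (98.90 − 1.76)/6.02 = 16.1362 bits.
17 − 16.1362 = 0.86 bits below nominal.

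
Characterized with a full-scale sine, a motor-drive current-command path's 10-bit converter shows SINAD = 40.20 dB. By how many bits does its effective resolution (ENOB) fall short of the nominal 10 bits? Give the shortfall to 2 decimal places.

3.61 bits

ENOB = (SINAD − 1.76)/6.02 = (40.20 − 1.76)/6.02 = 6.3854 bits.
Lost resolution: 10 − 6.3854 = 3.6146 bits.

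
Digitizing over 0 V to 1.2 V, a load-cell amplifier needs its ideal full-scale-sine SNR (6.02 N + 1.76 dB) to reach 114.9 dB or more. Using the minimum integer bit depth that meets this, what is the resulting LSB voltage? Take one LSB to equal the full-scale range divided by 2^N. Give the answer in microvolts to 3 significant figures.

2.29 µV

Span = 1.2 V.
Required N = ⌈(114.9 − 1.76)/6.02⌉ = ⌈18.794⌉ = 19.
LSB = 1.2 V / 2^19 = 2.29 µV.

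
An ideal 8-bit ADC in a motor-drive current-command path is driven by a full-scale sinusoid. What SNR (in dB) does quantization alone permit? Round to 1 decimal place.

Ideal quantization SNR: 6.02 × 8 + 1.76 dB = 49.9 dB.

49.9 dB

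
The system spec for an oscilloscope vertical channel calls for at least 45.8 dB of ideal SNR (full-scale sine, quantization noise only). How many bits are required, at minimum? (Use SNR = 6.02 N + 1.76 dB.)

N ≥ (45.8 − 1.76)/6.02 = 7.316 → N_min = 8.

8 bits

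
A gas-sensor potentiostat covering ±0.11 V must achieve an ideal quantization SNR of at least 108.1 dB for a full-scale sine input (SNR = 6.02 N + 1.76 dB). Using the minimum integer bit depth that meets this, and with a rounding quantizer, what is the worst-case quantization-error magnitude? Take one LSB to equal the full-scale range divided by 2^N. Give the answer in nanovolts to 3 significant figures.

Span: 0.11 V − (-0.11 V) = 0.22 V.
6.02 N + 1.76 ≥ 108.1 gives N ≥ 17.664, so the minimum integer is 18.
LSB = 0.22 V / 2^18 = 0.83923 µV.
Half an LSB is 420 nV.

420 nV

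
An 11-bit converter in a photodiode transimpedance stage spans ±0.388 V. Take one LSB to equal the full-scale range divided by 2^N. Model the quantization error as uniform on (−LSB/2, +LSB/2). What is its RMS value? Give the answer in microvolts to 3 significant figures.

109 µV

Span: 0.388 V − (-0.388 V) = 0.776 V.
LSB = 0.776 V / 2^11 = 378.91 µV.
σ_q = LSB/√12 = 378.91 µV/3.4641 = 109 µV.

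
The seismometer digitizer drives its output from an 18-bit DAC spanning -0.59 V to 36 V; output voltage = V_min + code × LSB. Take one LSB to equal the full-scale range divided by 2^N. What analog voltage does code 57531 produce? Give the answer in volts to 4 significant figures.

7.440 V

Full-scale range = 36 V − (-0.59 V) = 36.59 V. LSB = 36.59 V / 2^18.
V_out = -0.59 + 57531 × (36.59/262144) V
      = -0.59 V + 8.03016 V = 7.44016 V.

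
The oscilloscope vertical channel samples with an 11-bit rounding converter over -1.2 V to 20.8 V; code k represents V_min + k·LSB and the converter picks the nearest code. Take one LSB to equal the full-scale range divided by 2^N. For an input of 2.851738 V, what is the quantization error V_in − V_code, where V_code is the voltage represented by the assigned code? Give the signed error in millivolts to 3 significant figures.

Full-scale range = 20.8 V − (-1.2 V) = 22 V. LSB = 22 V / 2^11 ≈ 10.74 mV.
(2.851738 − (-1.2)) / LSB = 4.051738 × 2048/22 = 377.1800. Nearest integer: k = 377.
V_code = -1.2 + (377/2048) × 22 = 2.849804688 V.
Error = V_in − V_code = 2.851738 − (2.849804688) = +1.93 mV.

+1.93 mV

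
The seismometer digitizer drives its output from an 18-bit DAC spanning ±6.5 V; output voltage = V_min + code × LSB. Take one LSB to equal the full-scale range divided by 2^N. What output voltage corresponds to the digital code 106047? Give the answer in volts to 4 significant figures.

The full-scale span is 6.5 − (-6.5) = 13 V. LSB = 13 V / 2^18.
V_out = -6.5 + 106047 × (13/262144) V
      = -6.5 + 5.25898 = -1.24102 V.

-1.241 V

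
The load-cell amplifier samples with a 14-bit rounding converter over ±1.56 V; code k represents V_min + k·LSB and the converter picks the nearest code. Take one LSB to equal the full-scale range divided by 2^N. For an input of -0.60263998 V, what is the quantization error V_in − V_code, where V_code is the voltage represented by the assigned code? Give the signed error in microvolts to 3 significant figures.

+70.0 µV

Full-scale range = 1.56 V − (-1.56 V) = 3.12 V. LSB = 3.12 V / 2^14 ≈ 190.4 µV.
(-0.60263998 − (-1.56)) / LSB = 0.95736002 × 16384/3.12 = 5027.3675. Nearest integer: k = 5027.
V_code = -1.56 + (5027/16384) × 3.12 = -0.60270996094 V.
e = -0.60263998 − (-0.60270996094) = +70.0 µV.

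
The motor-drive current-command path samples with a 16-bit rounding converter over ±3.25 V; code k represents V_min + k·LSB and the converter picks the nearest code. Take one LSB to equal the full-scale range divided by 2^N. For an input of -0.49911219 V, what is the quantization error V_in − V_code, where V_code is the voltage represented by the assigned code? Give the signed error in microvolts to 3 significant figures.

Span: 3.25 V − (-3.25 V) = 6.5 V. LSB = 6.5 V / 2^16 ≈ 99.18 µV.
(V_in − V_min)/LSB = (-0.49911219 − (-3.25)) × 65536/6.5 = 27735.7205 → nearest code k = 27736.
V_code = -3.25 + (27736/65536) × 6.5 = -0.49908447266 V.
Error = V_in − V_code = -0.49911219 − (-0.49908447266) = −27.7 µV.

−27.7 µV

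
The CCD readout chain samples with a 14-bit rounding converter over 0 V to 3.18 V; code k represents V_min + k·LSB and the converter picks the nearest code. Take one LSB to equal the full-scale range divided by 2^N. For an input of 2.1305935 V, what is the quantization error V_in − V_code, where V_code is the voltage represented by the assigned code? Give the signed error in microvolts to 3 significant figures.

Range is 3.18 V. LSB = 3.18 V / 2^14 ≈ 194.1 µV.
(2.1305935 − (0)) / LSB = 2.1305935 × 16384/3.18 = 10977.2465. Nearest integer: k = 10977.
Reconstructed level: 0 + 10977 × 3.18/16384 V = 2.1305456543 V.
e = 2.1305935 − (2.1305456543) = +47.8 µV.

+47.8 µV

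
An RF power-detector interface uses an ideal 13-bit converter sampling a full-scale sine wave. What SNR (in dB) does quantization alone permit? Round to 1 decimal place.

Ideal quantization SNR: 6.02 × 13 + 1.76 dB = 80.0 dB.

80.0 dB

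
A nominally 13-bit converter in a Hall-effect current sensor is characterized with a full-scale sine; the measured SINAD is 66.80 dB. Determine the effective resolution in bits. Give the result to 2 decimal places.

ENOB = (66.80 − 1.76)/6.02 = 10.8040 bits.

10.80 bits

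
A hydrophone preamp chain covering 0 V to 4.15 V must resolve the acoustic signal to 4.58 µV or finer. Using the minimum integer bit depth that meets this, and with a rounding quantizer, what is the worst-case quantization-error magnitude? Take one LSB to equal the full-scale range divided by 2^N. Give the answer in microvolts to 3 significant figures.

V_FS = 4.15 V.
Need 2^N ≥ 4.15 V / 4.58 µV = 906100 → N_min = 20.
Step size = 4.15/1048576 V = 3.9577 µV.
Half an LSB is 1.98 µV.

1.98 µV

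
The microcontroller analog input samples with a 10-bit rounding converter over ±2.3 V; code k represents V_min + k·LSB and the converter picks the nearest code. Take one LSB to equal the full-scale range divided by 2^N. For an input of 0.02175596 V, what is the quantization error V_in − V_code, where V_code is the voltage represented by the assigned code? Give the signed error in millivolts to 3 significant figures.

Full-scale range = 2.3 V − (-2.3 V) = 4.6 V. LSB = 4.6 V / 2^10 ≈ 4.492 mV.
(V_in − V_min)/LSB = (0.02175596 − (-2.3)) × 1024/4.6 = 516.8431 → nearest code k = 517.
V_code = -2.3 + (517/1024) × 4.6 = 0.02246093750 V.
e = 0.02175596 − (0.02246093750) = −0.705 mV.

−0.705 mV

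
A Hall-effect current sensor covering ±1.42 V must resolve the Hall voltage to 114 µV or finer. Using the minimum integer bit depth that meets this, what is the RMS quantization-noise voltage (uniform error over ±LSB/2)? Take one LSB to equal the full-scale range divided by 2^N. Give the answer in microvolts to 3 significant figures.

25.0 µV

Full-scale range = 1.42 V − (-1.42 V) = 2.84 V.
Need 2^N ≥ 2.84 V / 114 µV = 24910 → N_min = 15.
LSB = 2.84 V ÷ 2^15 = 2.84/32768 V = 86.670 µV.
σ_q = LSB/√12 = 86.670 µV/3.4641 = 25.0 µV.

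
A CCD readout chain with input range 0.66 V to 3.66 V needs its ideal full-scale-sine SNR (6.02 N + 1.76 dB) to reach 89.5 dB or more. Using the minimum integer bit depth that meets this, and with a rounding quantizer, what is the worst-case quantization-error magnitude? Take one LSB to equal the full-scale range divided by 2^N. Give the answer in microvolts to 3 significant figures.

45.8 µV

Full-scale range = 3.66 V − (0.66 V) = 3 V.
Solving 6.02 N ≥ 89.5 − 1.76: N ≥ 14.575. Round up → N = 15.
LSB = 3 V / 2^15 = 91.553 µV.
Half an LSB is 45.8 µV.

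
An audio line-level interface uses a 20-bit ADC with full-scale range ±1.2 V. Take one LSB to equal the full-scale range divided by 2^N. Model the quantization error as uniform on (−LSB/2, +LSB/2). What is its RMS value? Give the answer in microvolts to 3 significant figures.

Range = 1.2 − (-1.2) = 2.4 V.
Step size = 2.4/1048576 V = 2.2888 µV.
RMS of a uniform error over width LSB is LSB/√12 = 0.661 µV.

0.661 µV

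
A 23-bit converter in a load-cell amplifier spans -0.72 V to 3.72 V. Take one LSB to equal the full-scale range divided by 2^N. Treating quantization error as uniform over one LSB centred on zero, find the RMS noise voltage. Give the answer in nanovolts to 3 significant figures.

The full-scale span is 3.72 − (-0.72) = 4.44 V.
Step size = 4.44/8388608 V = 0.52929 µV.
RMS of a uniform error over width LSB is LSB/√12 = 153 nV.

153 nV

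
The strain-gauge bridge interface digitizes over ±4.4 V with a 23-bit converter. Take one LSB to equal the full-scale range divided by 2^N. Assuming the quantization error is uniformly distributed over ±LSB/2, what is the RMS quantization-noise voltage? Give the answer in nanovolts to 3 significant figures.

Span: 4.4 V − (-4.4 V) = 8.8 V.
LSB = 8.8 V ÷ 2^23 = 8.8/8388608 V = 1.0490 µV.
RMS of a uniform error over width LSB is LSB/√12 = 303 nV.

303 nV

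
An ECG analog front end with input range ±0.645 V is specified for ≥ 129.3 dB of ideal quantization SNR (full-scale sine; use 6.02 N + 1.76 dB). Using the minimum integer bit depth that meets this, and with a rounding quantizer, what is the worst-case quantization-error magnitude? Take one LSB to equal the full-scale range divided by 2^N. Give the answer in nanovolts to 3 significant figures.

Range = 0.645 − (-0.645) = 1.29 V.
Required N = ⌈(129.3 − 1.76)/6.02⌉ = ⌈21.186⌉ = 22.
One LSB is 1.29 V / 4194304 = 307.56 nV.
|e|_max = LSB/2 = 154 nV.

154 nV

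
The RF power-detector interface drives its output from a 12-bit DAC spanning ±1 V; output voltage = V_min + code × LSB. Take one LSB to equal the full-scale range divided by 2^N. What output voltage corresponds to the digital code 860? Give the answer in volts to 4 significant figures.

Range = 1 − (-1) = 2 V. LSB = 2 V / 2^12.
Output = V_min + (860/4096) × range = -1 + 0.209961 × 2 V
      = -1 V + 0.419922 V = -0.580078 V.

-0.5801 V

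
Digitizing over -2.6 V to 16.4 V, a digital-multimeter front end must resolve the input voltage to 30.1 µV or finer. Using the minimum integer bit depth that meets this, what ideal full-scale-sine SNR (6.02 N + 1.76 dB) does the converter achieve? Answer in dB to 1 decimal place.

Full-scale range = 16.4 V − (-2.6 V) = 19 V.
Levels needed ≥ 19/30.1 µV = 631200. 2^20 = 1048576 suffices, so N_min = 20.
Ideal SNR at N = 20: 6.02·20 + 1.76 = 122.2 dB.

122.2 dB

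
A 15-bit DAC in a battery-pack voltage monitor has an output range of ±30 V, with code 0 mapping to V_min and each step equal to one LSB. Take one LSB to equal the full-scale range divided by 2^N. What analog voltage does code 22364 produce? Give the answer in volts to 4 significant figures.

Range = 30 − (-30) = 60 V. LSB = 60 V / 2^15.
V_out = -30 + 22364 × (60/32768) V
      = -30 V + 40.9497 V = 10.9497 V.

10.95 V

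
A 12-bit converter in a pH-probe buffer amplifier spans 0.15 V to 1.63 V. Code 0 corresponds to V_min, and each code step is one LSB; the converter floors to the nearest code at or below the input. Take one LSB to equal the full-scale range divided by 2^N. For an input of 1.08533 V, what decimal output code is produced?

The full-scale span is 1.63 − (0.15) = 1.48 V. LSB = 1.48 V / 2^12 ≈ 361.3 µV.
code = ⌊(V_in − V_min)/LSB⌋ = ⌊(V_in − V_min) × 2^12 / range⌋
     = ⌊(1.08533 − (0.15)) × 4096 / 1.48⌋ = ⌊0.93533 × 4096/1.48⌋
     = ⌊2588.589⌋ = 2588.

2588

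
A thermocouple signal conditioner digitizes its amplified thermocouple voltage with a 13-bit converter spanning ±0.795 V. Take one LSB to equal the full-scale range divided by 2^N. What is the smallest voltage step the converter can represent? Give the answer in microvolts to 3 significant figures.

Span: 0.795 V − (-0.795 V) = 1.59 V.
2^13 = 8192 levels.
Step size = 1.59/8192 V = 194 µV.

194 µV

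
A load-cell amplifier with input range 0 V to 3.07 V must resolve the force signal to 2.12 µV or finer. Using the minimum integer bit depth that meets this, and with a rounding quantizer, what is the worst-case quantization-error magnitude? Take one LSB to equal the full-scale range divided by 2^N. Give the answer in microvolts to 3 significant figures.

0.732 µV

V_FS = 3.07 V.
Required number of levels: 3.07/2.12 µV = 1.4481e6; smallest N with 2^N ≥ that is 21.
LSB = 3.07 V / 2^21 = 1.4639 µV.
Half an LSB is 0.732 µV.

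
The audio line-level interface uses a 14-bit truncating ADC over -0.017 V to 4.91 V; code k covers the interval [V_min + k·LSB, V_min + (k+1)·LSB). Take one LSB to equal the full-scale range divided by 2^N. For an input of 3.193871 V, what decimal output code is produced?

10677

Range = 4.91 − (-0.017) = 4.927 V. LSB = 4.927 V / 2^14 ≈ 300.7 µV.
V_in − V_min = 3.193871 − (-0.017) = 3.210871 V.
Divide by LSB: 3.210871 × 16384/4.927 = 10677.2702.
Truncating gives code 10677.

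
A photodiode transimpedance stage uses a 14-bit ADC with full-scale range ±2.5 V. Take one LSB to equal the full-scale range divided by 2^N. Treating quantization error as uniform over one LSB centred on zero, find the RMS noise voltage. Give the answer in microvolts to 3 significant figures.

88.1 µV

Span: 2.5 V − (-2.5 V) = 5 V.
Step size = 5/16384 V = 305.18 µV.
V_rms = LSB/√12 = 305.18 µV / √12 = 88.1 µV.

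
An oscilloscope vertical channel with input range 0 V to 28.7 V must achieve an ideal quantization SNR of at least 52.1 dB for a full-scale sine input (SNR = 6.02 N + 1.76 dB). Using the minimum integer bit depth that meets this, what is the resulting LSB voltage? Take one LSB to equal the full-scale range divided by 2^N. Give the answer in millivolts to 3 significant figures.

56.1 mV

Span = 28.7 V.
Required N = ⌈(52.1 − 1.76)/6.02⌉ = ⌈8.362⌉ = 9.
One LSB is 28.7 V / 512 = 56.1 mV.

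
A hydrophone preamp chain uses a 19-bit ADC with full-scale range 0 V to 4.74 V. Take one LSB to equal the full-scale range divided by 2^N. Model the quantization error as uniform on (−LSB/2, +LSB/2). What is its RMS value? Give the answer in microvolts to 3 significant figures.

2.61 µV

V_FS = 4.74 V.
Step size = 4.74/524288 V = 9.0408 µV.
V_rms = LSB/√12 = 9.0408 µV / √12 = 2.61 µV.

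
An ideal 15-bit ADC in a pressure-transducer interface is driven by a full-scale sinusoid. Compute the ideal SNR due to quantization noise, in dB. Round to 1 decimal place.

For an ideal N-bit converter with full-scale sine input, SNR = 6.02 N + 1.76 dB. SNR = 6.02 × 15 + 1.76 = 90.30 + 1.76 = 92.06 dB.

92.1 dB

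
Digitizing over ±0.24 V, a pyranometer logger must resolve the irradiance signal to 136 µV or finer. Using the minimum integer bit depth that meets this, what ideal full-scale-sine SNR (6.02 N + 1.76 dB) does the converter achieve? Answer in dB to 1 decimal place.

Range = 0.24 − (-0.24) = 0.48 V.
Need 2^N ≥ 0.48 V / 136 µV = 3529 → N_min = 12.
Ideal SNR at N = 12: 6.02·12 + 1.76 = 74.0 dB.

74.0 dB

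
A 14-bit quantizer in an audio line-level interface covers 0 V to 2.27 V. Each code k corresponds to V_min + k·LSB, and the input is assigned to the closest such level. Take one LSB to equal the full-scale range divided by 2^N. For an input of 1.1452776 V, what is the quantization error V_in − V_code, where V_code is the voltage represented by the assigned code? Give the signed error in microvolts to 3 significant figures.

+24.9 µV

Range is 2.27 V. LSB = 2.27 V / 2^14 ≈ 138.5 µV.
(V_in − V_min)/LSB = (1.1452776 − (0)) × 16384/2.27 = 8266.1798 → nearest code k = 8266.
V_code = V_min + k × range/2^14 = 0 + 8266 × 2.27/16384 = 1.1452526855 V.
e = 1.1452776 − (1.1452526855) = +24.9 µV.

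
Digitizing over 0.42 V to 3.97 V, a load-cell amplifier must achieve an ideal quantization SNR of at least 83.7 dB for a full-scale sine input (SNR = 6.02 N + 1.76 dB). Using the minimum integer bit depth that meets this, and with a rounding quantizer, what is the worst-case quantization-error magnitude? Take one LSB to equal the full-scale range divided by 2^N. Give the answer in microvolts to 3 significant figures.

108 µV

Full-scale range = 3.97 V − (0.42 V) = 3.55 V.
N ≥ (83.7 − 1.76)/6.02 = 13.611 → N_min = 14.
Step size = 3.55/16384 V = 216.67 µV.
Half an LSB is 108 µV.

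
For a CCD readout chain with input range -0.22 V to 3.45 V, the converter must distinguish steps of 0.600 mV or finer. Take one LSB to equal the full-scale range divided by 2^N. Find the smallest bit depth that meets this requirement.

13 bits

The full-scale span is 3.45 − (-0.22) = 3.67 V.
Need 2^N ≥ 3.67 V / 0.600 mV = 6117 → N_min = 13.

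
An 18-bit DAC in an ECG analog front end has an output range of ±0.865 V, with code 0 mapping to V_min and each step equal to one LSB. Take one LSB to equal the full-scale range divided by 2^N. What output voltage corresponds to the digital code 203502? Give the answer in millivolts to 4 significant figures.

Range = 0.865 − (-0.865) = 1.73 V. LSB = 1.73 V / 2^18.
Output = V_min + (203502/262144) × range = -0.865 + 0.776299 × 1.73 V
      = -0.865 + 1.34300 = 0.477996 V.

478.0 mV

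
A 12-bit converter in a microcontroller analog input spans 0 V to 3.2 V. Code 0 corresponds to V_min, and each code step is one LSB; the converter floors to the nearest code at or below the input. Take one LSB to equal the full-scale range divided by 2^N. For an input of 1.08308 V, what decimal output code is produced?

Range is 3.2 V. LSB = 3.2 V / 2^12 ≈ 0.7812 mV.
(V_in − V_min) × 2^12/range = (1.08308 − (0)) × 4096/3.2 = 1386.342.
Floor → code = 1386.

1386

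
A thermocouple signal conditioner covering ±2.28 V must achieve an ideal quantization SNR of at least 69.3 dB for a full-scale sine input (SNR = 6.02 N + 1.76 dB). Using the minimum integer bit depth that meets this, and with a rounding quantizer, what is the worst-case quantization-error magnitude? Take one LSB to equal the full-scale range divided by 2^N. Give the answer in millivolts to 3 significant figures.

Span: 2.28 V − (-2.28 V) = 4.56 V.
Required N = ⌈(69.3 − 1.76)/6.02⌉ = ⌈11.219⌉ = 12.
LSB = 4.56 V / 2^12 = 1.1133 mV.
|e|_max = LSB/2 = 0.557 mV.

0.557 mV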